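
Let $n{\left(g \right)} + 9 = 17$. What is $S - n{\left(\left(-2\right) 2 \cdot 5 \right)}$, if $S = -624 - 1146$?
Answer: $-1778$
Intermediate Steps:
$n{\left(g \right)} = 8$ ($n{\left(g \right)} = -9 + 17 = 8$)
$S = -1770$
$S - n{\left(\left(-2\right) 2 \cdot 5 \right)} = -1770 - 8 = -1778$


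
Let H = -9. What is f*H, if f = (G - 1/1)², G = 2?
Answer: -9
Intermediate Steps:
f = 1 (f = (2 - 1/1)² = (2 - 1*1)² = (2 - 1)² = 1² = 1)
f*H = 1*(-9) = -9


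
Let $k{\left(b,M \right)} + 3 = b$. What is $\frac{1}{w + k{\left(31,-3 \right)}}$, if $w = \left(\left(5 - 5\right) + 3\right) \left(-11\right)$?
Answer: $- \frac{1}{5} \approx -0.2$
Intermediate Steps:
$w = -33$ ($w = \left(\left(5 - 5\right) + 3\right) \left(-11\right) = \left(0 + 3\right) \left(-11\right) = 3 \left(-11\right) = -33$)
$k{\left(b,M \right)} = -3 + b$
$\frac{1}{w + k{\left(31,-3 \right)}} = \frac{1}{-33 + \left(-3 + 31\right)} = \frac{1}{-33 + 28} = \frac{1}{-5} = - \frac{1}{5}$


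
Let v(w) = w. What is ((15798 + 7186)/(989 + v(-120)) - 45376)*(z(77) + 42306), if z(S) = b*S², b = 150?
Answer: -3337764336960/79 ≈ -4.2250e+10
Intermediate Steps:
z(S) = 150*S²
((15798 + 7186)/(989 + v(-120)) - 45376)*(z(77) + 42306) = ((15798 + 7186)/(989 - 120) - 45376)*(150*77² + 42306) = (22984/869 - 45376)*(150*5929 + 42306) = (22984*(1/869) - 45376)*(889350 + 42306) = (22984/869 - 45376)*931656 = -39408760/869*931656 = -3337764336960/79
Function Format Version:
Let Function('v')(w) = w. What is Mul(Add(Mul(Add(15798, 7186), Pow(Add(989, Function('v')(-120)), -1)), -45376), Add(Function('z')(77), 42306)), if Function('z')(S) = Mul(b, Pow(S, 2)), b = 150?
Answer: Rational(-3337764336960, 79) ≈ -4.2250e+10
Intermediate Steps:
Function('z')(S) = Mul(150, Pow(S, 2))
Mul(Add(Mul(Add(15798, 7186), Pow(Add(989, Function('v')(-120)), -1)), -45376), Add(Function('z')(77), 42306)) = Mul(Add(Mul(Add(15798, 7186), Pow(Add(989, -120), -1)), -45376), Add(Mul(150, Pow(77, 2)), 42306)) = Mul(Add(Mul(22984, Pow(869, -1)), -45376), Add(Mul(150, 5929), 42306)) = Mul(Add(Mul(22984, Rational(1, 869)), -45376), Add(889350, 42306)) = Mul(Add(Rational(22984, 869), -45376), 931656) = Mul(Rational(-39408760, 869), 931656) = Rational(-3337764336960, 79)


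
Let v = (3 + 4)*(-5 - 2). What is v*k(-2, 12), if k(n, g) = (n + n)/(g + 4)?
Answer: 49/4 ≈ 12.250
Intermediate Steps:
v = -49 (v = 7*(-7) = -49)
k(n, g) = 2*n/(4 + g) (k(n, g) = (2*n)/(4 + g) = 2*n/(4 + g))
v*k(-2, 12) = -98*(-2)/(4 + 12) = -98*(-2)/16 = -49*(-1/4) = 49/4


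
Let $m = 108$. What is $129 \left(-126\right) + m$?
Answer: $-16146$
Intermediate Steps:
$129 \left(-126\right) + m = 129 \left(-126\right) + 108 = -16254 + 108 = -16146$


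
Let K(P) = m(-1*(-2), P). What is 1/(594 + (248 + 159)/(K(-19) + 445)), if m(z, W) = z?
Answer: 447/265925 ≈ 0.0016809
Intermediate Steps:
K(P) = 2 (K(P) = -1*(-2) = 2)
1/(594 + (248 + 159)/(K(-19) + 445)) = 1/(594 + (248 + 159)/(2 + 445)) = 1/(594 + 407/447) = 1/(265925/447) = 447/265925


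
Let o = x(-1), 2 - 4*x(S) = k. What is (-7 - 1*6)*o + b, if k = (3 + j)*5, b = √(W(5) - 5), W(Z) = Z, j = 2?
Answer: 299/4 ≈ 74.750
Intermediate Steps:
b = 0 (b = √(5 - 5) = √0 = 0)
k = 25 (k = (3 + 2)*5 = 5*5 = 25)
x(S) = -23/4 (x(S) = ½ - ¼*25 = ½ - 25/4 = -23/4)
o = -23/4 ≈ -5.7500
(-7 - 1*6)*o + b = (-7 - 1*6)*(-23/4) + 0 = (-7 - 6)*(-23/4) + 0 = -13*(-23/4) + 0 = 299/4 + 0 = 299/4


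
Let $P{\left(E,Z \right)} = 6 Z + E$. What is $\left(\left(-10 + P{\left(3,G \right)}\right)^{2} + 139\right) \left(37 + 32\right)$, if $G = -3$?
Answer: $52716$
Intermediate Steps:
$P{\left(E,Z \right)} = E + 6 Z$
$\left(\left(-10 + P{\left(3,G \right)}\right)^{2} + 139\right) \left(37 + 32\right) = \left(\left(-10 + \left(3 + 6 \left(-3\right)\right)\right)^{2} + 139\right) \left(37 + 32\right) = \left(\left(-10 + \left(3 - 18\right)\right)^{2} + 139\right) 69 = \left(\left(-10 - 15\right)^{2} + 139\right) 69 = \left(\left(-25\right)^{2} + 139\right) 69 = \left(625 + 139\right) 69 = 764 \cdot 69 = 52716$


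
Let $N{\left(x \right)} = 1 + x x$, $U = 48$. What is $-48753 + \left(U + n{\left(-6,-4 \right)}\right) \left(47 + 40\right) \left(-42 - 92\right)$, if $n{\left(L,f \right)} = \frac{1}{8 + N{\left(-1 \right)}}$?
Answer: $- \frac{3047514}{5} \approx -6.095 \cdot 10^{5}$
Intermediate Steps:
$N{\left(x \right)} = 1 + x^{2}$
$n{\left(L,f \right)} = \frac{1}{10}$ ($n{\left(L,f \right)} = \frac{1}{8 + \left(1 + \left(-1\right)^{2}\right)} = \frac{1}{8 + \left(1 + 1\right)} = \frac{1}{8 + 2} = \frac{1}{10}$)
$-48753 + \left(U + n{\left(-6,-4 \right)}\right) \left(47 + 40\right) \left(-42 - 92\right) = -48753 + \left(48 + \frac{1}{10}\right) \left(47 + 40\right) \left(-42 - 92\right) = -48753 + \frac{481}{10} \cdot 87 \left(-134\right) = -48753 + \frac{41847}{10} \left(-134\right) = -48753 - \frac{2803749}{5} = - \frac{3047514}{5}$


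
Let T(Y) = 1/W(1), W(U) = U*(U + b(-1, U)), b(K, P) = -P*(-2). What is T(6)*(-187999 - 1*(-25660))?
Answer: -54113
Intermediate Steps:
b(K, P) = 2*P
W(U) = 3*U² (W(U) = U*(U + 2*U) = U*(3*U) = 3*U²)
T(Y) = ⅓ (T(Y) = 1/(3*1²) = 1/(3*1) = 1/3 = ⅓)
T(6)*(-187999 - 1*(-25660)) = (-187999 - 1*(-25660))/3 = (-187999 + 25660)/3 = (⅓)*(-162339) = -54113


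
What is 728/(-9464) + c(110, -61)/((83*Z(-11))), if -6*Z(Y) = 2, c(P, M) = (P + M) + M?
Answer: 385/1079 ≈ 0.35681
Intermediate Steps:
c(P, M) = P + 2*M (c(P, M) = (M + P) + M = P + 2*M)
Z(Y) = -1/3 (Z(Y) = -1/6*2 = -1/3)
728/(-9464) + c(110, -61)/((83*Z(-11))) = 728/(-9464) + (110 + 2*(-61))/((83*(-1/3))) = 728*(-1/9464) + (110 - 122)/(-83/3) = -1/13 - 12*(-3/83) = -1/13 + 36/83 = 385/1079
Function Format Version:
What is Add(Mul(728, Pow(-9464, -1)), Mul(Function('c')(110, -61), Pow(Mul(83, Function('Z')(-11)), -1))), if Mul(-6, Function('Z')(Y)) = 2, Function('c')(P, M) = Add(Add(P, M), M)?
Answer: Rational(385, 1079) ≈ 0.35681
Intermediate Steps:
Function('c')(P, M) = Add(P, Mul(2, M)) (Function('c')(P, M) = Add(Add(M, P), M) = Add(P, Mul(2, M)))
Function('Z')(Y) = Rational(-1, 3) (Function('Z')(Y) = Mul(Rational(-1, 6), 2) = Rational(-1, 3))
Add(Mul(728, Pow(-9464, -1)), Mul(Function('c')(110, -61), Pow(Mul(83, Function('Z')(-11)), -1))) = Add(Mul(728, Pow(-9464, -1)), Mul(Add(110, Mul(2, -61)), Pow(Mul(83, Rational(-1, 3)), -1))) = Add(Mul(728, Rational(-1, 9464)), Mul(Add(110, -122), Pow(Rational(-83, 3), -1))) = Add(Rational(-1, 13), Mul(-12, Rational(-3, 83))) = Add(Rational(-1, 13), Rational(36, 83)) = Rational(385, 1079)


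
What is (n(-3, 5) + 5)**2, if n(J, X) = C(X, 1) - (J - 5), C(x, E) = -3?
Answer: 100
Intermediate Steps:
n(J, X) = 2 - J (n(J, X) = -3 - (J - 5) = -3 - (-5 + J) = -3 + (5 - J) = 2 - J)
(n(-3, 5) + 5)**2 = ((2 - 1*(-3)) + 5)**2 = ((2 + 3) + 5)**2 = (5 + 5)**2 = 10**2 = 100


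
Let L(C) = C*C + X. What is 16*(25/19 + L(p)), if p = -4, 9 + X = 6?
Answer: 4352/19 ≈ 229.05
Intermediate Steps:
X = -3 (X = -9 + 6 = -3)
L(C) = -3 + C² (L(C) = C*C - 3 = C² - 3 = -3 + C²)
16*(25/19 + L(p)) = 16*(25/19 + (-3 + (-4)²)) = 16*(25*(1/19) + (-3 + 16)) = 16*(25/19 + 13) = 16*(272/19) = 4352/19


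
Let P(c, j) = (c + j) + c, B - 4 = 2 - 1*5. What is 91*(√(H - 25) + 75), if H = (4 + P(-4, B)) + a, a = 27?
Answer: 6825 + 91*I ≈ 6825.0 + 91.0*I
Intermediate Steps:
B = 1 (B = 4 + (2 - 1*5) = 4 + (2 - 5) = 4 - 3 = 1)
P(c, j) = j + 2*c
H = 24 (H = (4 + (1 + 2*(-4))) + 27 = (4 + (1 - 8)) + 27 = (4 - 7) + 27 = -3 + 27 = 24)
91*(√(H - 25) + 75) = 91*(√(24 - 25) + 75) = 91*(√(-1) + 75) = 91*(I + 75) = 91*(75 + I) = 6825 + 91*I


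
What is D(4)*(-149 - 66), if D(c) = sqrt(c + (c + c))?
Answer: -430*sqrt(3) ≈ -744.78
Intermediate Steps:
D(c) = sqrt(3)*sqrt(c) (D(c) = sqrt(c + 2*c) = sqrt(3*c) = sqrt(3)*sqrt(c))
D(4)*(-149 - 66) = (sqrt(3)*sqrt(4))*(-149 - 66) = (sqrt(3)*2)*(-215) = (2*sqrt(3))*(-215) = -430*sqrt(3)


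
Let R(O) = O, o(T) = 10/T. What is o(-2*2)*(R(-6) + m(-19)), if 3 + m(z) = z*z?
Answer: -880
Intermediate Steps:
m(z) = -3 + z² (m(z) = -3 + z*z = -3 + z²)
o(-2*2)*(R(-6) + m(-19)) = (10/((-2*2)))*(-6 + (-3 + (-19)²)) = (10/(-4))*(-6 + (-3 + 361)) = (10*(-¼))*(-6 + 358) = -5/2*352 = -880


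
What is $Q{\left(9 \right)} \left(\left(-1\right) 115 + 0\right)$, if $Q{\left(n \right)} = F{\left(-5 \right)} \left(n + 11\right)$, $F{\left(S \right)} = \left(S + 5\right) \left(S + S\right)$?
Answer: $0$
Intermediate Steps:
$F{\left(S \right)} = 2 S \left(5 + S\right)$ ($F{\left(S \right)} = \left(5 + S\right) 2 S = 2 S \left(5 + S\right)$)
$Q{\left(n \right)} = 0$ ($Q{\left(n \right)} = 2 \left(-5\right) \left(5 - 5\right) \left(n + 11\right) = 2 \left(-5\right) 0 \left(11 + n\right) = 0 \left(11 + n\right) = 0$)
$Q{\left(9 \right)} \left(\left(-1\right) 115 + 0\right) = 0 \left(\left(-1\right) 115 + 0\right) = 0 \left(-115 + 0\right) = 0 \left(-115\right) = 0$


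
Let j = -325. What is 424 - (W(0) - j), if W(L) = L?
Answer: 99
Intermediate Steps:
424 - (W(0) - j) = 424 - (0 - 1*(-325)) = 424 - (0 + 325) = 424 - 1*325 = 424 - 325 = 99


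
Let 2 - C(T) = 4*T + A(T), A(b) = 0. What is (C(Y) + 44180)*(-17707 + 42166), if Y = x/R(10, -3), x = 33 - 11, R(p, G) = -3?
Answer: 1081365002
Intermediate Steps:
x = 22
Y = -22/3 (Y = 22/(-3) = 22*(-⅓) = -22/3 ≈ -7.3333)
C(T) = 2 - 4*T (C(T) = 2 - (4*T + 0) = 2 - 4*T)
(C(Y) + 44180)*(-17707 + 42166) = ((2 - 4*(-22/3)) + 44180)*(-17707 + 42166) = ((2 + 88/3) + 44180)*24459 = (94/3 + 44180)*24459 = (132634/3)*24459 = 1081365002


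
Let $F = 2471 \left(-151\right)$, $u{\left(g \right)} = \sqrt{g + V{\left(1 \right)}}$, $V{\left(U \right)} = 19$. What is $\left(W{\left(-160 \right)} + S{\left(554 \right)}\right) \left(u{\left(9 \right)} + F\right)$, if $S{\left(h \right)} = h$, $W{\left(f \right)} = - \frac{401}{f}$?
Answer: $- \frac{33223066961}{160} + \frac{89041 \sqrt{7}}{80} \approx -2.0764 \cdot 10^{8}$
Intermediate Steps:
$u{\left(g \right)} = \sqrt{19 + g}$ ($u{\left(g \right)} = \sqrt{g + 19} = \sqrt{19 + g}$)
$F = -373121$
$\left(W{\left(-160 \right)} + S{\left(554 \right)}\right) \left(u{\left(9 \right)} + F\right) = \left(- \frac{401}{-160} + 554\right) \left(\sqrt{19 + 9} - 373121\right) = \left(\left(-401\right) \left(- \frac{1}{160}\right) + 554\right) \left(\sqrt{28} - 373121\right) = \left(\frac{401}{160} + 554\right) \left(2 \sqrt{7} - 373121\right) = \frac{89041 \left(-373121 + 2 \sqrt{7}\right)}{160} = - \frac{33223066961}{160} + \frac{89041 \sqrt{7}}{80}$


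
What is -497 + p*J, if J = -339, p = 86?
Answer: -29651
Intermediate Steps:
-497 + p*J = -497 + 86*(-339) = -497 - 29154 = -29651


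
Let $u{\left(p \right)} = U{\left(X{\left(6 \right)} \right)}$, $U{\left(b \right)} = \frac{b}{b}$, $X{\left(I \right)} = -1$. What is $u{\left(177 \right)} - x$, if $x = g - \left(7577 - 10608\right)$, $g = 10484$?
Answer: $-13514$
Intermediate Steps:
$U{\left(b \right)} = 1$
$x = 13515$ ($x = 10484 - \left(7577 - 10608\right) = 10484 - -3031 = 10484 + 3031 = 13515$)
$u{\left(p \right)} = 1$
$u{\left(177 \right)} - x = 1 - 13515 = -13514$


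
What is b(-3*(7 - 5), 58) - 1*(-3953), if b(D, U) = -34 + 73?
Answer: 3992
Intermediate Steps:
b(D, U) = 39
b(-3*(7 - 5), 58) - 1*(-3953) = 39 - 1*(-3953) = 39 + 3953 = 3992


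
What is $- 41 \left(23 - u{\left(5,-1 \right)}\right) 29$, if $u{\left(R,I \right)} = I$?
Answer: $-28536$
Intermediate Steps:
$- 41 \left(23 - u{\left(5,-1 \right)}\right) 29 = - 41 \left(23 - -1\right) 29 = - 41 \left(23 + 1\right) 29 = \left(-41\right) 24 \cdot 29 = \left(-984\right) 29 = -28536$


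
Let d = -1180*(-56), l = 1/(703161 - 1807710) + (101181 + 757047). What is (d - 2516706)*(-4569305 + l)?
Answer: 10045278669280985524/1104549 ≈ 9.0945e+12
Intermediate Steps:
l = 947954879171/1104549 (l = 1/(-1104549) + 858228 = -1/1104549 + 858228 = 947954879171/1104549 ≈ 8.5823e+5)
d = 66080
(d - 2516706)*(-4569305 + l) = (66080 - 2516706)*(-4569305 + 947954879171/1104549) = -2450626*(-4099066389274/1104549) = 10045278669280985524/1104549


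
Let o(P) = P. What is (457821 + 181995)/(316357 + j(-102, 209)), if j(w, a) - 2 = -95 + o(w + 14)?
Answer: 26659/13174 ≈ 2.0236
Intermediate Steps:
j(w, a) = -79 + w (j(w, a) = 2 + (-95 + (w + 14)) = 2 + (-95 + (14 + w)) = 2 + (-81 + w) = -79 + w)
(457821 + 181995)/(316357 + j(-102, 209)) = (457821 + 181995)/(316357 + (-79 - 102)) = 639816/(316357 - 181) = 639816/316176 = 639816*(1/316176) = 26659/13174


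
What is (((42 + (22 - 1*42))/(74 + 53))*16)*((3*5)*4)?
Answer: 21120/127 ≈ 166.30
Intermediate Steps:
(((42 + (22 - 1*42))/(74 + 53))*16)*((3*5)*4) = (((42 + (22 - 42))/127)*16)*(15*4) = (((42 - 20)*(1/127))*16)*60 = ((22*(1/127))*16)*60 = ((22/127)*16)*60 = (352/127)*60 = 21120/127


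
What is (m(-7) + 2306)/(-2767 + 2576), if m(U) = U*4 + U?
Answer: -2271/191 ≈ -11.890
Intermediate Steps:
m(U) = 5*U (m(U) = 4*U + U = 5*U)
(m(-7) + 2306)/(-2767 + 2576) = (5*(-7) + 2306)/(-2767 + 2576) = (-35 + 2306)/(-191) = 2271*(-1/191) = -2271/191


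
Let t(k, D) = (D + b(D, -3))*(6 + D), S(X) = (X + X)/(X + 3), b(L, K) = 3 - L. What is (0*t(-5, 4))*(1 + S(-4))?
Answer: 0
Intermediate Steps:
S(X) = 2*X/(3 + X) (S(X) = (2*X)/(3 + X) = 2*X/(3 + X))
t(k, D) = 18 + 3*D (t(k, D) = (D + (3 - D))*(6 + D) = 3*(6 + D) = 18 + 3*D)
(0*t(-5, 4))*(1 + S(-4)) = (0*(18 + 3*4))*(1 + 2*(-4)/(3 - 4)) = (0*(18 + 12))*(1 + 2*(-4)/(-1)) = (0*30)*(1 + 2*(-4)*(-1)) = 0*(1 + 8) = 0*9 = 0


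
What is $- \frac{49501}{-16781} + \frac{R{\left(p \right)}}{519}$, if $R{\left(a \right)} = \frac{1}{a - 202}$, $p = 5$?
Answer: $\frac{29254994}{9917571} \approx 2.9498$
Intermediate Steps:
$R{\left(a \right)} = \frac{1}{-202 + a}$
$- \frac{49501}{-16781} + \frac{R{\left(p \right)}}{519} = - \frac{49501}{-16781} + \frac{1}{\left(-202 + 5\right) 519} = \left(-49501\right) \left(- \frac{1}{16781}\right) + \frac{1}{-197} \cdot \frac{1}{519} = \frac{49501}{16781} - \frac{1}{102243} = \frac{29254994}{9917571}$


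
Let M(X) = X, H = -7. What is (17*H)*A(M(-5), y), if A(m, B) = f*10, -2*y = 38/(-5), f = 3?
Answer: -3570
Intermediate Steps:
y = 19/5 (y = -19/(-5) = -19*(-1)/5 = -½*(-38/5) = 19/5 ≈ 3.8000)
A(m, B) = 30 (A(m, B) = 3*10 = 30)
(17*H)*A(M(-5), y) = (17*(-7))*30 = -119*30 = -3570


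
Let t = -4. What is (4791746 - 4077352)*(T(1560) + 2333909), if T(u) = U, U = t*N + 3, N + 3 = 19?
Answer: 1667287008112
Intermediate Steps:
N = 16 (N = -3 + 19 = 16)
U = -61 (U = -4*16 + 3 = -64 + 3 = -61)
T(u) = -61
(4791746 - 4077352)*(T(1560) + 2333909) = (4791746 - 4077352)*(-61 + 2333909) = 714394*2333848 = 1667287008112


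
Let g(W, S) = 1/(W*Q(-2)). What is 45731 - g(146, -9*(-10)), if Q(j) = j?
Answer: 13353453/292 ≈ 45731.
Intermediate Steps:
g(W, S) = -1/(2*W) (g(W, S) = 1/(W*(-2)) = 1/(-2*W) = -1/(2*W))
45731 - g(146, -9*(-10)) = 45731 - (-1)/(2*146) = 45731 - 1*(-1/292) = 45731 + 1/292 = 13353453/292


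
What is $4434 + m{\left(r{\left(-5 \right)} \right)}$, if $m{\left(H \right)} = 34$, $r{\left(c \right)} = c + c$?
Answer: $4468$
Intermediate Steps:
$r{\left(c \right)} = 2 c$
$4434 + m{\left(r{\left(-5 \right)} \right)} = 4434 + 34 = 4468$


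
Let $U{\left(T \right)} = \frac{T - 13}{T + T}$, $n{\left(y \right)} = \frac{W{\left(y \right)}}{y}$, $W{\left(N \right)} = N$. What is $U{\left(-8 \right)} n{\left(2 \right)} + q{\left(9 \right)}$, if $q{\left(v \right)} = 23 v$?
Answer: $\frac{3333}{16} \approx 208.31$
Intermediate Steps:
$n{\left(y \right)} = 1$ ($n{\left(y \right)} = \frac{y}{y} = 1$)
$U{\left(T \right)} = \frac{-13 + T}{2 T}$
$U{\left(-8 \right)} n{\left(2 \right)} + q{\left(9 \right)} = \frac{-13 - 8}{2 \left(-8\right)} 1 + 23 \cdot 9 = \frac{1}{2} \left(- \frac{1}{8}\right) \left(-21\right) 1 + 207 = \frac{21}{16} \cdot 1 + 207 = \frac{21}{16} + 207 = \frac{3333}{16}$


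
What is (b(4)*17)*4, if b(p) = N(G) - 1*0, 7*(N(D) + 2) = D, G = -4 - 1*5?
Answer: -1564/7 ≈ -223.43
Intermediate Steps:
G = -9 (G = -4 - 5 = -9)
N(D) = -2 + D/7
b(p) = -23/7 (b(p) = (-2 + (1/7)*(-9)) - 1*0 = (-2 - 9/7) + 0 = -23/7 + 0 = -23/7)
(b(4)*17)*4 = -23/7*17*4 = -391/7*4 = -1564/7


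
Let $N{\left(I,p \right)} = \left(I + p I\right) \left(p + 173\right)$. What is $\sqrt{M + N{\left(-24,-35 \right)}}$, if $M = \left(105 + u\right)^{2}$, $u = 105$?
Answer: $6 \sqrt{4353} \approx 395.86$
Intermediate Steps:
$M = 44100$ ($M = \left(105 + 105\right)^{2} = 210^{2} = 44100$)
$N{\left(I,p \right)} = \left(173 + p\right) \left(I + I p\right)$ ($N{\left(I,p \right)} = \left(I + I p\right) \left(173 + p\right) = \left(173 + p\right) \left(I + I p\right)$)
$\sqrt{M + N{\left(-24,-35 \right)}} = \sqrt{44100 - 24 \left(173 + \left(-35\right)^{2} + 174 \left(-35\right)\right)} = \sqrt{44100 - 24 \left(173 + 1225 - 6090\right)} = \sqrt{44100 - -112608} = \sqrt{44100 + 112608} = \sqrt{156708} = 6 \sqrt{4353}$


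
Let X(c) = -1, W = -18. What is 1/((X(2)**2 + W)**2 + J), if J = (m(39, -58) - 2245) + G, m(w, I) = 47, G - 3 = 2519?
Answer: 1/613 ≈ 0.0016313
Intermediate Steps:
G = 2522 (G = 3 + 2519 = 2522)
J = 324 (J = (47 - 2245) + 2522 = -2198 + 2522 = 324)
1/((X(2)**2 + W)**2 + J) = 1/(((-1)**2 - 18)**2 + 324) = 1/((1 - 18)**2 + 324) = 1/((-17)**2 + 324) = 1/(289 + 324) = 1/613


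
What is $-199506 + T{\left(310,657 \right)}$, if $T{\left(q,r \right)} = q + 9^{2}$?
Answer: $-199115$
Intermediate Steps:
$T{\left(q,r \right)} = 81 + q$ ($T{\left(q,r \right)} = q + 81 = 81 + q$)
$-199506 + T{\left(310,657 \right)} = -199506 + \left(81 + 310\right) = -199506 + 391 = -199115$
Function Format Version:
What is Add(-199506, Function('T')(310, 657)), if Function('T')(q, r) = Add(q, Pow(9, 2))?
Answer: -199115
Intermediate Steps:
Function('T')(q, r) = Add(81, q) (Function('T')(q, r) = Add(q, 81) = Add(81, q))
Add(-199506, Function('T')(310, 657)) = Add(-199506, Add(81, 310)) = Add(-199506, 391) = -199115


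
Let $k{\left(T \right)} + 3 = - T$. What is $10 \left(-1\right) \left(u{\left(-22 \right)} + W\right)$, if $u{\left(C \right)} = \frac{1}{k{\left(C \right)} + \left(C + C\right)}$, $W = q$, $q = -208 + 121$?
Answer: $\frac{4352}{5} \approx 870.4$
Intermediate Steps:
$q = -87$
$W = -87$
$k{\left(T \right)} = -3 - T$
$u{\left(C \right)} = \frac{1}{-3 + C}$ ($u{\left(C \right)} = \frac{1}{\left(-3 - C\right) + \left(C + C\right)} = \frac{1}{\left(-3 - C\right) + 2 C} = \frac{1}{-3 + C}$)
$10 \left(-1\right) \left(u{\left(-22 \right)} + W\right) = 10 \left(-1\right) \left(\frac{1}{-3 - 22} - 87\right) = - 10 \left(\frac{1}{-25} - 87\right) = - 10 \left(- \frac{1}{25} - 87\right) = \left(-10\right) \left(- \frac{2176}{25}\right) = \frac{4352}{5}$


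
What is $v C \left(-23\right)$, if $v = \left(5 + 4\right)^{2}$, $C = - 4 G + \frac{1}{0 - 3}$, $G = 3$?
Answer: $22977$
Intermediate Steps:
$C = - \frac{37}{3}$ ($C = \left(-4\right) 3 + \frac{1}{0 - 3} = -12 + \frac{1}{-3} = -12 - \frac{1}{3} = - \frac{37}{3} \approx -12.333$)
$v = 81$ ($v = 9^{2} = 81$)
$v C \left(-23\right) = 81 \left(- \frac{37}{3}\right) \left(-23\right) = \left(-999\right) \left(-23\right) = 22977$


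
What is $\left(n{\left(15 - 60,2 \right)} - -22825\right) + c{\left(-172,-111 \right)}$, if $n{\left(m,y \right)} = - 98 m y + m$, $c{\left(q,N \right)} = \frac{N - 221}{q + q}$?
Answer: $\frac{2717683}{86} \approx 31601.0$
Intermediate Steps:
$c{\left(q,N \right)} = \frac{-221 + N}{2 q}$
$n{\left(m,y \right)} = m - 98 m y$ ($n{\left(m,y \right)} = - 98 m y + m = m - 98 m y$)
$\left(n{\left(15 - 60,2 \right)} - -22825\right) + c{\left(-172,-111 \right)} = \left(\left(15 - 60\right) \left(1 - 196\right) - -22825\right) + \frac{-221 - 111}{2 \left(-172\right)} = \left(- 45 \left(1 - 196\right) + 22825\right) + \frac{1}{2} \left(- \frac{1}{172}\right) \left(-332\right) = \left(\left(-45\right) \left(-195\right) + 22825\right) + \frac{83}{86} = \left(8775 + 22825\right) + \frac{83}{86} = 31600 + \frac{83}{86} = \frac{2717683}{86}$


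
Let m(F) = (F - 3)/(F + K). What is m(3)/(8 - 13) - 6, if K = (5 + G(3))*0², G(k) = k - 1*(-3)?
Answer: -6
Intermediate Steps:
G(k) = 3 + k (G(k) = k + 3 = 3 + k)
K = 0 (K = (5 + (3 + 3))*0² = (5 + 6)*0 = 11*0 = 0)
m(F) = (-3 + F)/F (m(F) = (F - 3)/(F + 0) = (-3 + F)/F)
m(3)/(8 - 13) - 6 = ((-3 + 3)/3)/(8 - 13) - 6 = ((⅓)*0)/(-5) - 6 = 0*(-⅕) - 6 = 0 - 6 = -6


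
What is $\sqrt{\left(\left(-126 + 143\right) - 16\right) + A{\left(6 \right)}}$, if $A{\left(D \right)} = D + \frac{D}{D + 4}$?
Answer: $\frac{\sqrt{190}}{5} \approx 2.7568$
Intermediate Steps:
$A{\left(D \right)} = D + \frac{D}{4 + D}$
$\sqrt{\left(\left(-126 + 143\right) - 16\right) + A{\left(6 \right)}} = \sqrt{\left(\left(-126 + 143\right) - 16\right) + \frac{6 \left(5 + 6\right)}{4 + 6}} = \sqrt{\left(17 - 16\right) + 6 \cdot \frac{1}{10} \cdot 11} = \sqrt{1 + 6 \cdot \frac{1}{10} \cdot 11} = \sqrt{1 + \frac{33}{5}} = \sqrt{\frac{38}{5}} = \frac{\sqrt{190}}{5}$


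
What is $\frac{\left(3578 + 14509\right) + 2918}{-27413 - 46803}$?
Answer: $- \frac{21005}{74216} \approx -0.28303$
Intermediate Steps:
$\frac{\left(3578 + 14509\right) + 2918}{-27413 - 46803} = \frac{18087 + 2918}{-74216} = 21005 \left(- \frac{1}{74216}\right) = - \frac{21005}{74216}$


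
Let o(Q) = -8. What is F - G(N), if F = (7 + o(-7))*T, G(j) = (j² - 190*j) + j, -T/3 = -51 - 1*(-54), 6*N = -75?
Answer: -10039/4 ≈ -2509.8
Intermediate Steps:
N = -25/2 (N = (⅙)*(-75) = -25/2 ≈ -12.500)
T = -9 (T = -3*(-51 - 1*(-54)) = -3*(-51 + 54) = -3*3 = -9)
G(j) = j² - 189*j
F = 9 (F = (7 - 8)*(-9) = -1*(-9) = 9)
F - G(N) = 9 - (-25)*(-189 - 25/2)/2 = 9 - (-25)*(-403)/(2*2) = 9 - 1*10075/4 = 9 - 10075/4 = -10039/4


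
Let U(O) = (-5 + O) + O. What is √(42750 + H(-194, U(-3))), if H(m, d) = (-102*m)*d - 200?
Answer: I*√175118 ≈ 418.47*I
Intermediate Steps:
U(O) = -5 + 2*O
H(m, d) = -200 - 102*d*m (H(m, d) = -102*d*m - 200 = -200 - 102*d*m)
√(42750 + H(-194, U(-3))) = √(42750 + (-200 - 102*(-5 + 2*(-3))*(-194))) = √(42750 + (-200 - 102*(-5 - 6)*(-194))) = √(42750 + (-200 - 102*(-11)*(-194))) = √(42750 + (-200 - 217668)) = √(42750 - 217868) = √(-175118) = I*√175118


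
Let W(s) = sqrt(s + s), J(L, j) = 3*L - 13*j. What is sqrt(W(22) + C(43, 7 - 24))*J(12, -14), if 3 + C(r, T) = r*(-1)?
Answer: 218*sqrt(-46 + 2*sqrt(11)) ≈ 1367.8*I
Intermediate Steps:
J(L, j) = -13*j + 3*L
C(r, T) = -3 - r (C(r, T) = -3 + r*(-1) = -3 - r)
W(s) = sqrt(2)*sqrt(s) (W(s) = sqrt(2*s) = sqrt(2)*sqrt(s))
sqrt(W(22) + C(43, 7 - 24))*J(12, -14) = sqrt(sqrt(2)*sqrt(22) + (-3 - 1*43))*(-13*(-14) + 3*12) = sqrt(2*sqrt(11) + (-3 - 43))*(182 + 36) = sqrt(2*sqrt(11) - 46)*218 = sqrt(-46 + 2*sqrt(11))*218 = 218*sqrt(-46 + 2*sqrt(11))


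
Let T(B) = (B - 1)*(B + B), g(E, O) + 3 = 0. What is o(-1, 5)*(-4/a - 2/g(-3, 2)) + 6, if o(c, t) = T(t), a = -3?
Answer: 86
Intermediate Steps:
g(E, O) = -3 (g(E, O) = -3 + 0 = -3)
T(B) = 2*B*(-1 + B) (T(B) = (-1 + B)*(2*B) = 2*B*(-1 + B))
o(c, t) = 2*t*(-1 + t)
o(-1, 5)*(-4/a - 2/g(-3, 2)) + 6 = (2*5*(-1 + 5))*(-4/(-3) - 2/(-3)) + 6 = (2*5*4)*(-4*(-1/3) - 2*(-1/3)) + 6 = 40*(4/3 + 2/3) + 6 = 40*2 + 6 = 80 + 6 = 86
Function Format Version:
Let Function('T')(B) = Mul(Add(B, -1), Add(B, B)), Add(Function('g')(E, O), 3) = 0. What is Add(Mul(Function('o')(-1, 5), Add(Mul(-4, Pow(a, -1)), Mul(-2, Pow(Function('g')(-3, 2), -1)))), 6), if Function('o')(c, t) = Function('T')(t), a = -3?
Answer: 86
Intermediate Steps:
Function('g')(E, O) = -3 (Function('g')(E, O) = Add(-3, 0) = -3)
Function('T')(B) = Mul(2, B, Add(-1, B)) (Function('T')(B) = Mul(Add(-1, B), Mul(2, B)) = Mul(2, B, Add(-1, B)))
Function('o')(c, t) = Mul(2, t, Add(-1, t))
Add(Mul(Function('o')(-1, 5), Add(Mul(-4, Pow(a, -1)), Mul(-2, Pow(Function('g')(-3, 2), -1)))), 6) = Add(Mul(Mul(2, 5, Add(-1, 5)), Add(Mul(-4, Pow(-3, -1)), Mul(-2, Pow(-3, -1)))), 6) = Add(Mul(Mul(2, 5, 4), Add(Mul(-4, Rational(-1, 3)), Mul(-2, Rational(-1, 3)))), 6) = Add(Mul(40, Add(Rational(4, 3), Rational(2, 3))), 6) = Add(Mul(40, 2), 6) = Add(80, 6) = 86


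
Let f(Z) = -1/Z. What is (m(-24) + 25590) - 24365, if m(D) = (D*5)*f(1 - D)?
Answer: 6149/5 ≈ 1229.8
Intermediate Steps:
m(D) = -5*D/(1 - D) (m(D) = (D*5)*(-1/(1 - D)) = (5*D)*(-1/(1 - D)) = -5*D/(1 - D))
(m(-24) + 25590) - 24365 = (5*(-24)/(-1 - 24) + 25590) - 24365 = (5*(-24)/(-25) + 25590) - 24365 = (5*(-24)*(-1/25) + 25590) - 24365 = (24/5 + 25590) - 24365 = 127974/5 - 24365 = 6149/5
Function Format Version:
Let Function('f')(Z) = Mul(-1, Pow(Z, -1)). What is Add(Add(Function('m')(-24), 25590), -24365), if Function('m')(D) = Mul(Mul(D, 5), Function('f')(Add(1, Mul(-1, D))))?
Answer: Rational(6149, 5) ≈ 1229.8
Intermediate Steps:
Function('m')(D) = Mul(-5, D, Pow(Add(1, Mul(-1, D)), -1)) (Function('m')(D) = Mul(Mul(D, 5), Mul(-1, Pow(Add(1, Mul(-1, D)), -1))) = Mul(Mul(5, D), Mul(-1, Pow(Add(1, Mul(-1, D)), -1))) = Mul(-5, D, Pow(Add(1, Mul(-1, D)), -1)))
Add(Add(Function('m')(-24), 25590), -24365) = Add(Add(Mul(5, -24, Pow(Add(-1, -24), -1)), 25590), -24365) = Add(Add(Mul(5, -24, Pow(-25, -1)), 25590), -24365) = Add(Add(Mul(5, -24, Rational(-1, 25)), 25590), -24365) = Add(Add(Rational(24, 5), 25590), -24365) = Add(Rational(127974, 5), -24365) = Rational(6149, 5)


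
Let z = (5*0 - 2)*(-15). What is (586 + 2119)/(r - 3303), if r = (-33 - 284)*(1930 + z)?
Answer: -2705/624623 ≈ -0.0043306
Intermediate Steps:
z = 30 (z = (0 - 2)*(-15) = -2*(-15) = 30)
r = -621320 (r = (-33 - 284)*(1930 + 30) = -317*1960 = -621320)
(586 + 2119)/(r - 3303) = (586 + 2119)/(-621320 - 3303) = 2705/(-624623) = 2705*(-1/624623) = -2705/624623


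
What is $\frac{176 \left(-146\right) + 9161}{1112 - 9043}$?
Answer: $\frac{16535}{7931} \approx 2.0849$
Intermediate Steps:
$\frac{176 \left(-146\right) + 9161}{1112 - 9043} = \frac{-25696 + 9161}{-7931} = \left(-16535\right) \left(- \frac{1}{7931}\right) = \frac{16535}{7931}$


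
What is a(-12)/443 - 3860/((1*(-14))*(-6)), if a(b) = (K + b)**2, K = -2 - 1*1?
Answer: -422770/9303 ≈ -45.444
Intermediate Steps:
K = -3 (K = -2 - 1 = -3)
a(b) = (-3 + b)**2
a(-12)/443 - 3860/((1*(-14))*(-6)) = (-3 - 12)**2/443 - 3860/((1*(-14))*(-6)) = (-15)**2*(1/443) - 3860/((-14*(-6))) = 225*(1/443) - 3860/84 = 225/443 - 3860*1/84 = 225/443 - 965/21 = -422770/9303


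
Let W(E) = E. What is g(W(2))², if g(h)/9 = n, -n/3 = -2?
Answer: 2916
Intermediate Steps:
n = 6 (n = -3*(-2) = 6)
g(h) = 54 (g(h) = 9*6 = 54)
g(W(2))² = 54² = 2916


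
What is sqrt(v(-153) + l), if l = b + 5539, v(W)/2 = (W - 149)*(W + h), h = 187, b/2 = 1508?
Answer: I*sqrt(11981) ≈ 109.46*I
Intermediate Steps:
b = 3016 (b = 2*1508 = 3016)
v(W) = 2*(-149 + W)*(187 + W) (v(W) = 2*((W - 149)*(W + 187)) = 2*((-149 + W)*(187 + W)) = 2*(-149 + W)*(187 + W))
l = 8555 (l = 3016 + 5539 = 8555)
sqrt(v(-153) + l) = sqrt((-55726 + 2*(-153)**2 + 76*(-153)) + 8555) = sqrt((-55726 + 2*23409 - 11628) + 8555) = sqrt((-55726 + 46818 - 11628) + 8555) = sqrt(-20536 + 8555) = sqrt(-11981) = I*sqrt(11981)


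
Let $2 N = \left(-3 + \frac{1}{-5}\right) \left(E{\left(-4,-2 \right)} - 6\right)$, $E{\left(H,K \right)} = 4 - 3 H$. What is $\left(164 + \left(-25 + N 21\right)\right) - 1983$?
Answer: $-2180$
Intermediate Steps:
$N = -16$ ($N = \frac{\left(-3 + \frac{1}{-5}\right) \left(\left(4 - -12\right) - 6\right)}{2} = \frac{\left(-3 - \frac{1}{5}\right) \left(\left(4 + 12\right) - 6\right)}{2} = \frac{\left(- \frac{16}{5}\right) \left(16 - 6\right)}{2} = \frac{\left(- \frac{16}{5}\right) 10}{2} = \frac{1}{2} \left(-32\right) = -16$)
$\left(164 + \left(-25 + N 21\right)\right) - 1983 = \left(164 - 361\right) - 1983 = -197 - 1983 = -2180$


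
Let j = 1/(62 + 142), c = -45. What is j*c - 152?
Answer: -10351/68 ≈ -152.22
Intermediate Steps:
j = 1/204 ≈ 0.0049020
j*c - 152 = (1/204)*(-45) - 152 = -15/68 - 152 = -10351/68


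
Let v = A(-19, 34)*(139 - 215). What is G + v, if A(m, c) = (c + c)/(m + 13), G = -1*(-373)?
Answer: 3703/3 ≈ 1234.3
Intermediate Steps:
G = 373
A(m, c) = 2*c/(13 + m) (A(m, c) = (2*c)/(13 + m) = 2*c/(13 + m))
v = 2584/3 (v = (2*34/(13 - 19))*(139 - 215) = (2*34/(-6))*(-76) = (2*34*(-1/6))*(-76) = -34/3*(-76) = 2584/3 ≈ 861.33)
G + v = 373 + 2584/3 = 3703/3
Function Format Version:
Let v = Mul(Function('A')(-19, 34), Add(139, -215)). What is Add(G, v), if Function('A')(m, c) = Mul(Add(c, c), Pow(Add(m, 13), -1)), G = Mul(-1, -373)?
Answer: Rational(3703, 3) ≈ 1234.3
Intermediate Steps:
G = 373
Function('A')(m, c) = Mul(2, c, Pow(Add(13, m), -1)) (Function('A')(m, c) = Mul(Mul(2, c), Pow(Add(13, m), -1)) = Mul(2, c, Pow(Add(13, m), -1)))
v = Rational(2584, 3) (v = Mul(Mul(2, 34, Pow(Add(13, -19), -1)), Add(139, -215)) = Mul(Mul(2, 34, Pow(-6, -1)), -76) = Mul(Mul(2, 34, Rational(-1, 6)), -76) = Mul(Rational(-34, 3), -76) = Rational(2584, 3) ≈ 861.33)
Add(G, v) = Add(373, Rational(2584, 3)) = Rational(3703, 3)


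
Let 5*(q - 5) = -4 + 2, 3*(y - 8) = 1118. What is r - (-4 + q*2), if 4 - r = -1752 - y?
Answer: 31972/15 ≈ 2131.5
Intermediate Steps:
y = 1142/3 (y = 8 + (1/3)*1118 = 8 + 1118/3 = 1142/3 ≈ 380.67)
q = 23/5 (q = 5 + (-4 + 2)/5 = 5 + (1/5)*(-2) = 5 - 2/5 = 23/5 ≈ 4.6000)
r = 6410/3 (r = 4 - (-1752 - 1*1142/3) = 4 - (-1752 - 1142/3) = 4 - 1*(-6398/3) = 4 + 6398/3 = 6410/3 ≈ 2136.7)
r - (-4 + q*2) = 6410/3 - (-4 + (23/5)*2) = 6410/3 - (-4 + 46/5) = 6410/3 - 1*26/5 = 6410/3 - 26/5 = 31972/15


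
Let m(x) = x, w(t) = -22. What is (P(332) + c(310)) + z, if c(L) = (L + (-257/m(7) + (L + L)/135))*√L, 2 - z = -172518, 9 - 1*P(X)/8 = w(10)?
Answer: 172768 + 52519*√310/189 ≈ 1.7766e+5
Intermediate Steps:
P(X) = 248 (P(X) = 72 - 8*(-22) = 72 + 176 = 248)
z = 172520 (z = 2 - 1*(-172518) = 2 + 172518 = 172520)
c(L) = √L*(-257/7 + 137*L/135) (c(L) = (L + (-257/7 + (L + L)/135))*√L = (L + (-257*⅐ + (2*L)*(1/135)))*√L = (L + (-257/7 + 2*L/135))*√L = (-257/7 + 137*L/135)*√L = √L*(-257/7 + 137*L/135))
(P(332) + c(310)) + z = (248 + √310*(-34695 + 959*310)/945) + 172520 = (248 + √310*(-34695 + 297290)/945) + 172520 = (248 + (1/945)*√310*262595) + 172520 = (248 + 52519*√310/189) + 172520 = 172768 + 52519*√310/189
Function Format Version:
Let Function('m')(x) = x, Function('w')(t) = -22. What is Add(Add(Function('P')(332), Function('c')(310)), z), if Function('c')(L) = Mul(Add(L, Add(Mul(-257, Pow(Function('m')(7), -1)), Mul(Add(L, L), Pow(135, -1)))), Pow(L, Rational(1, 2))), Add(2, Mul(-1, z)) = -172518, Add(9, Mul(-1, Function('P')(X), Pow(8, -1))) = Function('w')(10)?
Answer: Add(172768, Mul(Rational(52519, 189), Pow(310, Rational(1, 2)))) ≈ 1.7766e+5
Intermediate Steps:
Function('P')(X) = 248 (Function('P')(X) = Add(72, Mul(-8, -22)) = Add(72, 176) = 248)
z = 172520 (z = Add(2, Mul(-1, -172518)) = Add(2, 172518) = 172520)
Function('c')(L) = Mul(Pow(L, Rational(1, 2)), Add(Rational(-257, 7), Mul(Rational(137, 135), L))) (Function('c')(L) = Mul(Add(L, Add(Mul(-257, Pow(7, -1)), Mul(Add(L, L), Pow(135, -1)))), Pow(L, Rational(1, 2))) = Mul(Add(L, Add(Mul(-257, Rational(1, 7)), Mul(Mul(2, L), Rational(1, 135)))), Pow(L, Rational(1, 2))) = Mul(Add(L, Add(Rational(-257, 7), Mul(Rational(2, 135), L))), Pow(L, Rational(1, 2))) = Mul(Add(Rational(-257, 7), Mul(Rational(137, 135), L)), Pow(L, Rational(1, 2))) = Mul(Pow(L, Rational(1, 2)), Add(Rational(-257, 7), Mul(Rational(137, 135), L))))
Add(Add(Function('P')(332), Function('c')(310)), z) = Add(Add(248, Mul(Rational(1, 945), Pow(310, Rational(1, 2)), Add(-34695, Mul(959, 310)))), 172520) = Add(Add(248, Mul(Rational(1, 945), Pow(310, Rational(1, 2)), Add(-34695, 297290))), 172520) = Add(Add(248, Mul(Rational(1, 945), Pow(310, Rational(1, 2)), 262595)), 172520) = Add(Add(248, Mul(Rational(52519, 189), Pow(310, Rational(1, 2)))), 172520) = Add(172768, Mul(Rational(52519, 189), Pow(310, Rational(1, 2))))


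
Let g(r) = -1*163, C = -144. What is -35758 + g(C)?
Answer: -35921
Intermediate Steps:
g(r) = -163
-35758 + g(C) = -35758 - 163 = -35921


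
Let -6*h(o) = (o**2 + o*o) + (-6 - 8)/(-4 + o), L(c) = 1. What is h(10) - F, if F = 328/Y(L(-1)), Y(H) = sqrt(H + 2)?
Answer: -593/18 - 328*sqrt(3)/3 ≈ -222.32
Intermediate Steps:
Y(H) = sqrt(2 + H)
F = 328*sqrt(3)/3 (F = 328/(sqrt(2 + 1)) = 328/(sqrt(3)) = 328*(sqrt(3)/3) = 328*sqrt(3)/3 ≈ 189.37)
h(o) = -o**2/3 + 7/(3*(-4 + o)) (h(o) = -((o**2 + o*o) + (-6 - 8)/(-4 + o))/6 = -((o**2 + o**2) - 14/(-4 + o))/6 = -(2*o**2 - 14/(-4 + o))/6 = -(-14/(-4 + o) + 2*o**2)/6 = -o**2/3 + 7/(3*(-4 + o)))
h(10) - F = (7 - 1*10**3 + 4*10**2)/(3*(-4 + 10)) - 328*sqrt(3)/3 = (1/3)*(7 - 1*1000 + 4*100)/6 - 328*sqrt(3)/3 = (1/3)*(1/6)*(7 - 1000 + 400) - 328*sqrt(3)/3 = (1/3)*(1/6)*(-593) - 328*sqrt(3)/3 = -593/18 - 328*sqrt(3)/3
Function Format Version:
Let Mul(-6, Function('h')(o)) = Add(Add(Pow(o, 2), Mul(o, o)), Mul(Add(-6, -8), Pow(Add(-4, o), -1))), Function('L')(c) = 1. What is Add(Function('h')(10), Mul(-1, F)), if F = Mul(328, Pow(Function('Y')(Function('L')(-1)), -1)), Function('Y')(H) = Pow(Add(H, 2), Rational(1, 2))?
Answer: Add(Rational(-593, 18), Mul(Rational(-328, 3), Pow(3, Rational(1, 2)))) ≈ -222.32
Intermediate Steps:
Function('Y')(H) = Pow(Add(2, H), Rational(1, 2))
F = Mul(Rational(328, 3), Pow(3, Rational(1, 2))) (F = Mul(328, Pow(Pow(Add(2, 1), Rational(1, 2)), -1)) = Mul(328, Pow(Pow(3, Rational(1, 2)), -1)) = Mul(328, Mul(Rational(1, 3), Pow(3, Rational(1, 2)))) = Mul(Rational(328, 3), Pow(3, Rational(1, 2))) ≈ 189.37)
Function('h')(o) = Add(Mul(Rational(-1, 3), Pow(o, 2)), Mul(Rational(7, 3), Pow(Add(-4, o), -1))) (Function('h')(o) = Mul(Rational(-1, 6), Add(Add(Pow(o, 2), Mul(o, o)), Mul(Add(-6, -8), Pow(Add(-4, o), -1)))) = Mul(Rational(-1, 6), Add(Add(Pow(o, 2), Pow(o, 2)), Mul(-14, Pow(Add(-4, o), -1)))) = Mul(Rational(-1, 6), Add(Mul(2, Pow(o, 2)), Mul(-14, Pow(Add(-4, o), -1)))) = Mul(Rational(-1, 6), Add(Mul(-14, Pow(Add(-4, o), -1)), Mul(2, Pow(o, 2)))) = Add(Mul(Rational(-1, 3), Pow(o, 2)), Mul(Rational(7, 3), Pow(Add(-4, o), -1))))
Add(Function('h')(10), Mul(-1, F)) = Add(Mul(Rational(1, 3), Pow(Add(-4, 10), -1), Add(7, Mul(-1, Pow(10, 3)), Mul(4, Pow(10, 2)))), Mul(-1, Mul(Rational(328, 3), Pow(3, Rational(1, 2))))) = Add(Mul(Rational(1, 3), Pow(6, -1), Add(7, Mul(-1, 1000), Mul(4, 100))), Mul(Rational(-328, 3), Pow(3, Rational(1, 2)))) = Add(Mul(Rational(1, 3), Rational(1, 6), Add(7, -1000, 400)), Mul(Rational(-328, 3), Pow(3, Rational(1, 2)))) = Add(Mul(Rational(1, 3), Rational(1, 6), -593), Mul(Rational(-328, 3), Pow(3, Rational(1, 2)))) = Add(Rational(-593, 18), Mul(Rational(-328, 3), Pow(3, Rational(1, 2))))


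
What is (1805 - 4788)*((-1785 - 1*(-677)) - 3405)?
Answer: 13462279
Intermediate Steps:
(1805 - 4788)*((-1785 - 1*(-677)) - 3405) = -2983*((-1785 + 677) - 3405) = -2983*(-1108 - 3405) = -2983*(-4513) = 13462279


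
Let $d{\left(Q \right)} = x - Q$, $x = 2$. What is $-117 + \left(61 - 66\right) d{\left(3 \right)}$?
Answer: $-112$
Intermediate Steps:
$d{\left(Q \right)} = 2 - Q$
$-117 + \left(61 - 66\right) d{\left(3 \right)} = -117 + \left(61 - 66\right) \left(2 - 3\right) = -117 - -5 = -117 + 5 = -112$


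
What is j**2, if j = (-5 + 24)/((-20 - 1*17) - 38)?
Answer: 361/5625 ≈ 0.064178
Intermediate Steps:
j = -19/75 (j = 19/((-20 - 17) - 38) = 19/(-37 - 38) = 19/(-75) = 19*(-1/75) = -19/75 ≈ -0.25333)
j**2 = (-19/75)**2 = 361/5625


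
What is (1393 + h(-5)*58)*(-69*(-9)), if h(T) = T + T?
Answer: 504873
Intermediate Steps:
h(T) = 2*T
(1393 + h(-5)*58)*(-69*(-9)) = (1393 + (2*(-5))*58)*(-69*(-9)) = (1393 - 10*58)*621 = (1393 - 580)*621 = 813*621 = 504873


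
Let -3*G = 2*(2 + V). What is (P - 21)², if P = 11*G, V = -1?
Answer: 7225/9 ≈ 802.78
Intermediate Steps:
G = -⅔ (G = -2*(2 - 1)/3 = -2/3 = -⅓*2 = -⅔ ≈ -0.66667)
P = -22/3 (P = 11*(-⅔) = -22/3 ≈ -7.3333)
(P - 21)² = (-22/3 - 21)² = (-85/3)² = 7225/9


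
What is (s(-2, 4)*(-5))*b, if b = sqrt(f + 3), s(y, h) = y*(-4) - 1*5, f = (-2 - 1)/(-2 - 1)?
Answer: -30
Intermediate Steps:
f = 1 (f = -3/(-3) = -3*(-1/3) = 1)
s(y, h) = -5 - 4*y (s(y, h) = -4*y - 5 = -5 - 4*y)
b = 2 (b = sqrt(1 + 3) = sqrt(4) = 2)
(s(-2, 4)*(-5))*b = ((-5 - 4*(-2))*(-5))*2 = ((-5 + 8)*(-5))*2 = (3*(-5))*2 = -15*2 = -30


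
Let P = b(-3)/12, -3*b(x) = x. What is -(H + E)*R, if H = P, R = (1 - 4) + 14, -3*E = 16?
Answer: 231/4 ≈ 57.750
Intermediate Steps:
E = -16/3 (E = -⅓*16 = -16/3 ≈ -5.3333)
b(x) = -x/3
P = 1/12 (P = -⅓*(-3)/12 = 1*(1/12) = 1/12 ≈ 0.083333)
R = 11 (R = -3 + 14 = 11)
H = 1/12 ≈ 0.083333
-(H + E)*R = -(1/12 - 16/3)*11 = -(-21)*11/4 = -1*(-231/4) = 231/4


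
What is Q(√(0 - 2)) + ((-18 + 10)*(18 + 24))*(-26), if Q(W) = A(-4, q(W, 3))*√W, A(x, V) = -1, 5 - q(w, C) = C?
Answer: 8736 - 2^(¼)*√I ≈ 8735.2 - 0.8409*I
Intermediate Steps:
q(w, C) = 5 - C
Q(W) = -√W
Q(√(0 - 2)) + ((-18 + 10)*(18 + 24))*(-26) = -√(√(0 - 2)) + ((-18 + 10)*(18 + 24))*(-26) = -√(√(-2)) - 8*42*(-26) = -√(I*√2) - 336*(-26) = -2^(¼)*√I + 8736 = 8736 - 2^(¼)*√I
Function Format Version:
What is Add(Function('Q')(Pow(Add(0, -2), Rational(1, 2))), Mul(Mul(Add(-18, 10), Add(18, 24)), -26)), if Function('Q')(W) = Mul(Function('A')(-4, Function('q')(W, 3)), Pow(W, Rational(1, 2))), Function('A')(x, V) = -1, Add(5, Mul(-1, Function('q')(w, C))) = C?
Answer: Add(8736, Mul(-1, Pow(2, Rational(1, 4)), Pow(I, Rational(1, 2)))) ≈ Add(8735.2, Mul(-0.84090, I))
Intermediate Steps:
Function('q')(w, C) = Add(5, Mul(-1, C))
Function('Q')(W) = Mul(-1, Pow(W, Rational(1, 2)))
Add(Function('Q')(Pow(Add(0, -2), Rational(1, 2))), Mul(Mul(Add(-18, 10), Add(18, 24)), -26)) = Add(Mul(-1, Pow(Pow(Add(0, -2), Rational(1, 2)), Rational(1, 2))), Mul(Mul(Add(-18, 10), Add(18, 24)), -26)) = Add(Mul(-1, Pow(Pow(-2, Rational(1, 2)), Rational(1, 2))), Mul(Mul(-8, 42), -26)) = Add(Mul(-1, Pow(Mul(I, Pow(2, Rational(1, 2))), Rational(1, 2))), Mul(-336, -26)) = Add(Mul(-1, Mul(Pow(2, Rational(1, 4)), Pow(I, Rational(1, 2)))), 8736) = Add(Mul(-1, Pow(2, Rational(1, 4)), Pow(I, Rational(1, 2))), 8736) = Add(8736, Mul(-1, Pow(2, Rational(1, 4)), Pow(I, Rational(1, 2))))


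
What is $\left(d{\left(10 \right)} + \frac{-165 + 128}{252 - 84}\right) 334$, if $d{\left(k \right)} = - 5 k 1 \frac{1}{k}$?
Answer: $- \frac{146459}{84} \approx -1743.6$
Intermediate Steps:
$d{\left(k \right)} = -5$ ($d{\left(k \right)} = \frac{\left(-5\right) k}{k} = -5$)
$\left(d{\left(10 \right)} + \frac{-165 + 128}{252 - 84}\right) 334 = \left(-5 + \frac{-165 + 128}{252 - 84}\right) 334 = \left(-5 - \frac{37}{168}\right) 334 = \left(- \frac{877}{168}\right) 334 = - \frac{146459}{84}$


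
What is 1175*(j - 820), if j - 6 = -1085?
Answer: -2231325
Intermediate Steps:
j = -1079 (j = 6 - 1085 = -1079)
1175*(j - 820) = 1175*(-1079 - 820) = 1175*(-1899) = -2231325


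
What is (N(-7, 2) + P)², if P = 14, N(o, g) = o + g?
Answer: 81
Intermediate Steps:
N(o, g) = g + o
(N(-7, 2) + P)² = ((2 - 7) + 14)² = (-5 + 14)² = 9² = 81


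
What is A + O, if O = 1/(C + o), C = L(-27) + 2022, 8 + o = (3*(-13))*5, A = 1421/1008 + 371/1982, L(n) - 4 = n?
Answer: 102356041/64074096 ≈ 1.5975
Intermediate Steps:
L(n) = 4 + n
A = 227885/142704 (A = 1421*(1/1008) + 371*(1/1982) = 203/144 + 371/1982 = 227885/142704 ≈ 1.5969)
o = -203 (o = -8 + (3*(-13))*5 = -8 - 39*5 = -8 - 195 = -203)
C = 1999 (C = (4 - 27) + 2022 = -23 + 2022 = 1999)
O = 1/1796 (O = 1/(1999 - 203) = 1/1796 ≈ 0.00055679)
A + O = 227885/142704 + 1/1796 = 102356041/64074096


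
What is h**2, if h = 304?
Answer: 92416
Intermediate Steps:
h**2 = 304**2 = 92416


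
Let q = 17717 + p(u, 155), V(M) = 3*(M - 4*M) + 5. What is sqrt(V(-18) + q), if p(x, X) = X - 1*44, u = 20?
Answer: sqrt(17995) ≈ 134.15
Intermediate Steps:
p(x, X) = -44 + X (p(x, X) = X - 44 = -44 + X)
V(M) = 5 - 9*M (V(M) = 3*(-3*M) + 5 = -9*M + 5 = 5 - 9*M)
q = 17828 (q = 17717 + (-44 + 155) = 17717 + 111 = 17828)
sqrt(V(-18) + q) = sqrt((5 - 9*(-18)) + 17828) = sqrt((5 + 162) + 17828) = sqrt(167 + 17828) = sqrt(17995)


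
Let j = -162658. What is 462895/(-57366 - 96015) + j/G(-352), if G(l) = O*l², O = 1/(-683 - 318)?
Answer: 26338520933/20089344 ≈ 1311.1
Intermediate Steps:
O = -1/1001 (O = 1/(-1001) = -1/1001 ≈ -0.00099900)
G(l) = -l²/1001
462895/(-57366 - 96015) + j/G(-352) = 462895/(-57366 - 96015) - 162658/((-1/1001*(-352)²)) = 462895/(-153381) - 162658/((-1/1001*123904)) = 462895*(-1/153381) - 162658/(-11264/91) = -10765/3567 - 162658*(-91/11264) = -10765/3567 + 7400939/5632 = 26338520933/20089344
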